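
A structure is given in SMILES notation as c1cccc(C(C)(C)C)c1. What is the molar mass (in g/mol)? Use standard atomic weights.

Atom tally by fragment:
  benzene ring core → C:6 H:6
  (− 1 ring H displaced by substituents)
  + C(CH3)3 → C:4 H:9
Element totals:
  C: 10
  H: 14
Molecular formula: C10H14.
  M = 10(12.011) + 14(1.008)
    = 120.110 + 14.112 = 134.222

134.22 g/mol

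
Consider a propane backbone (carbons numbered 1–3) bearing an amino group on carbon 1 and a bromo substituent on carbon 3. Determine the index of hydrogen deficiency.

0

Atom tally by fragment:
  H2NCH2 → C:1 H:4 N:1
  CH2 → C:1 H:2
  CH2Br → C:1 H:2 Br:1
Element totals:
  C: 3
  H: 8
  Br: 1
  N: 1
Molecular formula: C3H8BrN.
DoU = (2C + 2 + N − H − X) / 2 = (2·3 + 2 + 1 − 8 − 1) / 2 = 0.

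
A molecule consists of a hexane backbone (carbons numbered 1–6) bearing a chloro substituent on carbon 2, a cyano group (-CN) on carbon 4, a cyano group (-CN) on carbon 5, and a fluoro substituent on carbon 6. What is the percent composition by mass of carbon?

Atom tally by fragment:
  CH3 → C:1 H:3
  CH(Cl) → C:1 H:1 Cl:1
  CH2 → C:1 H:2
  CH(CN) → C:2 H:1 N:1
  CH(CN) → C:2 H:1 N:1
  CH2F → C:1 H:2 F:1
Element totals:
  C: 8
  H: 10
  Cl: 1
  F: 1
  N: 2
Molecular formula: C8H10ClFN2.
Molar mass = 188.630 g/mol.
Mass from C: 8 × 12.011 = 96.088 g/mol.
%C = 96.088 / 188.630 × 100 = 50.94%.

50.94%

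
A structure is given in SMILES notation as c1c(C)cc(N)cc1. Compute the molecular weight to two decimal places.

Atom tally by fragment:
  benzene ring core → C:6 H:6
  (− 2 ring H displaced by substituents)
  + CH3 → C:1 H:3
  + NH2 → N:1 H:2
Element totals:
  C: 7
  H: 9
  N: 1
Molecular formula: C7H9N.
  M = 7(12.011) + 9(1.008) + 14.007
    = 84.077 + 9.072 + 14.007 = 107.156

107.16 g/mol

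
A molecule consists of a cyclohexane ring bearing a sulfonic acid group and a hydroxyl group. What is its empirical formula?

Atom tally by fragment:
  cyclohexane ring core → C:6 H:12
  (− 2 ring H displaced by substituents)
  + SO3H → S:1 O:3 H:1
  + OH → O:1 H:1
Element totals:
  C: 6
  H: 12
  O: 4
  S: 1
Molecular formula: C6H12O4S.
gcd of subscripts (6, 12, 4, 1) = 1, so the empirical formula equals the molecular formula.

C6H12O4S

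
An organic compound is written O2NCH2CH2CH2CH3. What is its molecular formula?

Atom tally by fragment:
  O2NCH2 → C:1 H:2 N:1 O:2
  CH2 → C:1 H:2
  CH2 → C:1 H:2
  CH3 → C:1 H:3
Element totals:
  C: 4
  H: 9
  N: 1
  O: 2

C4H9NO2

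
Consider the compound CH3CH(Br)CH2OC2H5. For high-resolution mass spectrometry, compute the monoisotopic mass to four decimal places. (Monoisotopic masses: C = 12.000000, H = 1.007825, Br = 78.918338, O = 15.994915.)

Element totals:
  C: 5
  H: 11
  Br: 1
  O: 1
Molecular formula: C5H11BrO.
  M = 5(12.0) + 11(1.007825) + 78.918338 + 15.994915
    = 60.000000 + 11.086075 + 78.918338 + 15.994915 = 165.999328

165.9993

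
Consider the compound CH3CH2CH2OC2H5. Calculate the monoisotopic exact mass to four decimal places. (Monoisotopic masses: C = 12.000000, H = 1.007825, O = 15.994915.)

Atom tally by fragment:
  CH3 → C:1 H:3
  CH2 → C:1 H:2
  CH2OC2H5 → C:3 H:7 O:1
Element totals:
  C: 5
  H: 12
  O: 1
Molecular formula: C5H12O.
  M = 5(12.0) + 12(1.007825) + 15.994915
    = 60.000000 + 12.093900 + 15.994915 = 88.088815

88.0888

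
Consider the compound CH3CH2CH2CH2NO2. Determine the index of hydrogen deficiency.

1

Element totals:
  C: 4
  H: 9
  N: 1
  O: 2
Molecular formula: C4H9NO2.
DoU = (2C + 2 + N − H − X) / 2 = (2·4 + 2 + 1 − 9 − 0) / 2 = 1.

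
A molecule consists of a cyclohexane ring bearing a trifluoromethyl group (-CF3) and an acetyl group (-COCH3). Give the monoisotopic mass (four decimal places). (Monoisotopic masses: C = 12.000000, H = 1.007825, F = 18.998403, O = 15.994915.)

194.0918

Atom tally by fragment:
  cyclohexane ring core → C:6 H:12
  (− 2 ring H displaced by substituents)
  + CF3 → C:1 F:3
  + COCH3 → C:2 H:3 O:1
Element totals:
  C: 9
  H: 13
  F: 3
  O: 1
Molecular formula: C9H13F3O.
  M = 9(12.0) + 13(1.007825) + 3(18.998403) + 15.994915
    = 108.000000 + 13.101725 + 56.995209 + 15.994915 = 194.091849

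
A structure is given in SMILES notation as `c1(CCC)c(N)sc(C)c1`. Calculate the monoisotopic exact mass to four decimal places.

155.0769

Atom tally by fragment:
  thiophene ring core → C:4 H:4 S:1
  (− 3 ring H displaced by substituents)
  + CH2CH2CH3 → C:3 H:7
  + NH2 → N:1 H:2
  + CH3 → C:1 H:3
Element totals:
  C: 8
  H: 13
  N: 1
  S: 1
Molecular formula: C8H13NS.
  M = 8(12.0) + 13(1.007825) + 14.003074 + 31.972071
    = 96.000000 + 13.101725 + 14.003074 + 31.972071 = 155.076870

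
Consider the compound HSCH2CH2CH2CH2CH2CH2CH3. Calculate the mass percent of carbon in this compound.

63.57%

Atom tally by fragment:
  HSCH2 → C:1 H:3 S:1
  CH2 → C:1 H:2
  CH2 → C:1 H:2
  CH2 → C:1 H:2
  CH2 → C:1 H:2
  CH2 → C:1 H:2
  CH3 → C:1 H:3
Element totals:
  C: 7
  H: 16
  S: 1
Molecular formula: C7H16S.
Molar mass = 132.265 g/mol.
Mass from C: 7 × 12.011 = 84.077 g/mol.
%C = 84.077 / 132.265 × 100 = 63.57%.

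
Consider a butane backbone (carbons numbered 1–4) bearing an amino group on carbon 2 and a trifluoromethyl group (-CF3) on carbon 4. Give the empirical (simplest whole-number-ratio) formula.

Atom tally by fragment:
  CH3 → C:1 H:3
  CH(NH2) → C:1 H:3 N:1
  CH2 → C:1 H:2
  CH2CF3 → C:2 H:2 F:3
Element totals:
  C: 5
  H: 10
  F: 3
  N: 1
Molecular formula: C5H10F3N.
gcd of subscripts (5, 3, 10, 1) = 1, so the empirical formula equals the molecular formula.

C5H10F3N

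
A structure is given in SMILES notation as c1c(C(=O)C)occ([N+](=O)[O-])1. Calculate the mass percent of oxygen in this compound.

41.26%

Atom tally by fragment:
  furan ring core → C:4 H:4 O:1
  (− 2 ring H displaced by substituents)
  + COCH3 → C:2 H:3 O:1
  + NO2 → N:1 O:2
Element totals:
  C: 6
  H: 5
  N: 1
  O: 4
Molecular formula: C6H5NO4.
Molar mass = 155.109 g/mol.
Mass from O: 4 × 15.999 = 63.996 g/mol.
%O = 63.996 / 155.109 × 100 = 41.26%.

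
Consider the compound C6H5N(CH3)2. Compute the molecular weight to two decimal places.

Element totals:
  C: 8
  H: 11
  N: 1
Molecular formula: C8H11N.
  M = 8(12.011) + 11(1.008) + 14.007
    = 96.088 + 11.088 + 14.007 = 121.183

121.18 g/mol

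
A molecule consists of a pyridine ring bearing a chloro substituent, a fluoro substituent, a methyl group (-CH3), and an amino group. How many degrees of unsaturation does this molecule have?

Atom tally by fragment:
  pyridine ring core → C:5 H:5 N:1
  (− 4 ring H displaced by substituents)
  + Cl → Cl:1
  + F → F:1
  + CH3 → C:1 H:3
  + NH2 → N:1 H:2
Element totals:
  C: 6
  H: 6
  Cl: 1
  F: 1
  N: 2
Molecular formula: C6H6ClFN2.
DoU = (2C + 2 + N − H − X) / 2 = (2·6 + 2 + 2 − 6 − 2) / 2 = 4.

4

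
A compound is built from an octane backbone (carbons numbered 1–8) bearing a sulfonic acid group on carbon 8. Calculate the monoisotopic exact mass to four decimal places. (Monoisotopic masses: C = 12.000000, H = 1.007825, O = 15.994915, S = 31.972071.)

Atom tally by fragment:
  CH3 → C:1 H:3
  CH2 → C:1 H:2
  CH2 → C:1 H:2
  CH2 → C:1 H:2
  CH2 → C:1 H:2
  CH2 → C:1 H:2
  CH2 → C:1 H:2
  CH2SO3H → C:1 H:3 S:1 O:3
Element totals:
  C: 8
  H: 18
  O: 3
  S: 1
Molecular formula: C8H18O3S.
  M = 8(12.0) + 18(1.007825) + 3(15.994915) + 31.972071
    = 96.000000 + 18.140850 + 47.984745 + 31.972071 = 194.097666

194.0977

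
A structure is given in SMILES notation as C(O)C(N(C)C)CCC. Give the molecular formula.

Atom tally by fragment:
  HOCH2 → C:1 H:3 O:1
  CH(N(CH3)2) → C:3 H:7 N:1
  CH2 → C:1 H:2
  CH2 → C:1 H:2
  CH3 → C:1 H:3
Element totals:
  C: 7
  H: 17
  N: 1
  O: 1

C7H17NO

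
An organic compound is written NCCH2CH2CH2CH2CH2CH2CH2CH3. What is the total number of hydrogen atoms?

17

Atom tally by fragment:
  NCCH2 → C:2 H:2 N:1
  CH2 → C:1 H:2
  CH2 → C:1 H:2
  CH2 → C:1 H:2
  CH2 → C:1 H:2
  CH2 → C:1 H:2
  CH2 → C:1 H:2
  CH3 → C:1 H:3
Element totals:
  C: 9
  H: 17
  N: 1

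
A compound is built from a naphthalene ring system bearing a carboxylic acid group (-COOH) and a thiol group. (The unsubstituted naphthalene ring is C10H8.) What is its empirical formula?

C11H8O2S

Atom tally by fragment:
  naphthalene ring system core → C:10 H:8
  (− 2 ring H displaced by substituents)
  + COOH → C:1 H:1 O:2
  + SH → S:1 H:1
Element totals:
  C: 11
  H: 8
  O: 2
  S: 1
Molecular formula: C11H8O2S.
gcd of subscripts (11, 8, 2, 1) = 1, so the empirical formula equals the molecular formula.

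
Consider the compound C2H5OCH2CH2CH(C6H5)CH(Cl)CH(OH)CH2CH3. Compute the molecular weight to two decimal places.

Atom tally by fragment:
  C2H5OCH2 → C:3 H:7 O:1
  CH2 → C:1 H:2
  CH(C6H5) → C:7 H:6
  CH(Cl) → C:1 H:1 Cl:1
  CH(OH) → C:1 H:2 O:1
  CH2 → C:1 H:2
  CH3 → C:1 H:3
Element totals:
  C: 15
  H: 23
  Cl: 1
  O: 2
Molecular formula: C15H23ClO2.
  M = 15(12.011) + 23(1.008) + 35.45 + 2(15.999)
    = 180.165 + 23.184 + 35.450 + 31.998 = 270.797

270.80 g/mol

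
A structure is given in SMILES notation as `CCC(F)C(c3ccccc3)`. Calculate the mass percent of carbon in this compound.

Atom tally by fragment:
  CH3 → C:1 H:3
  CH2 → C:1 H:2
  CH(F) → C:1 H:1 F:1
  CH2C6H5 → C:7 H:7
Element totals:
  C: 10
  H: 13
  F: 1
Molecular formula: C10H13F.
Molar mass = 152.212 g/mol.
Mass from C: 10 × 12.011 = 120.110 g/mol.
%C = 120.110 / 152.212 × 100 = 78.91%.

78.91%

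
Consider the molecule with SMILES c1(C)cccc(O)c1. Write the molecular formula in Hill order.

C7H8O

Atom tally by fragment:
  benzene ring core → C:6 H:6
  (− 2 ring H displaced by substituents)
  + CH3 → C:1 H:3
  + OH → O:1 H:1
Element totals:
  C: 7
  H: 8
  O: 1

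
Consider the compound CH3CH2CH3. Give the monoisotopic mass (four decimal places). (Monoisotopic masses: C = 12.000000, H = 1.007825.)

44.0626

Element totals:
  C: 3
  H: 8
Molecular formula: C3H8.
  M = 3(12.0) + 8(1.007825)
    = 36.000000 + 8.062600 = 44.062600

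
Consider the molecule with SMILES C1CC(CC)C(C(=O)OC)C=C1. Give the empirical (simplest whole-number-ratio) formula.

C5H8O

Atom tally by fragment:
  cyclohexene ring core → C:6 H:10
  (− 2 ring H displaced by substituents)
  + C2H5 → C:2 H:5
  + COOCH3 → C:2 H:3 O:2
Element totals:
  C: 10
  H: 16
  O: 2
Molecular formula: C10H16O2.
gcd of subscripts = 2; dividing each by 2:
  C: 10/2 = 5
  H: 16/2 = 8
  O: 2/2 = 1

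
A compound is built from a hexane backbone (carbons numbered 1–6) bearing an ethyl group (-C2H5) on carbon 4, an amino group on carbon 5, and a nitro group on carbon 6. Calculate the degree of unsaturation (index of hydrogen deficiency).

Atom tally by fragment:
  CH3 → C:1 H:3
  CH2 → C:1 H:2
  CH2 → C:1 H:2
  CH(C2H5) → C:3 H:6
  CH(NH2) → C:1 H:3 N:1
  CH2NO2 → C:1 H:2 N:1 O:2
Element totals:
  C: 8
  H: 18
  N: 2
  O: 2
Molecular formula: C8H18N2O2.
DoU = (2C + 2 + N − H − X) / 2 = (2·8 + 2 + 2 − 18 − 0) / 2 = 1.

1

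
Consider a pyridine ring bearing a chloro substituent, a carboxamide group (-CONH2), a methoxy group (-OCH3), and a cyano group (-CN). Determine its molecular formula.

C8H6ClN3O2

Atom tally by fragment:
  pyridine ring core → C:5 H:5 N:1
  (− 4 ring H displaced by substituents)
  + Cl → Cl:1
  + CONH2 → C:1 H:2 O:1 N:1
  + OCH3 → C:1 H:3 O:1
  + CN → C:1 N:1
Element totals:
  C: 8
  H: 6
  Cl: 1
  N: 3
  O: 2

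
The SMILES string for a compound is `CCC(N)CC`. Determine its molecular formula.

C5H13N

Atom tally by fragment:
  CH3 → C:1 H:3
  CH2 → C:1 H:2
  CH(NH2) → C:1 H:3 N:1
  CH2 → C:1 H:2
  CH3 → C:1 H:3
Element totals:
  C: 5
  H: 13
  N: 1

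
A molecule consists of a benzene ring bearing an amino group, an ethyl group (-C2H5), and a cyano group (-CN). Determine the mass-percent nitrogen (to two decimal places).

19.16%

Atom tally by fragment:
  benzene ring core → C:6 H:6
  (− 3 ring H displaced by substituents)
  + NH2 → N:1 H:2
  + C2H5 → C:2 H:5
  + CN → C:1 N:1
Element totals:
  C: 9
  H: 10
  N: 2
Molecular formula: C9H10N2.
Molar mass = 146.193 g/mol.
Mass from N: 2 × 14.007 = 28.014 g/mol.
%N = 28.014 / 146.193 × 100 = 19.16%.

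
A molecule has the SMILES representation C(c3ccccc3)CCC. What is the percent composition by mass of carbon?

89.49%

Atom tally by fragment:
  C6H5CH2 → C:7 H:7
  CH2 → C:1 H:2
  CH2 → C:1 H:2
  CH3 → C:1 H:3
Element totals:
  C: 10
  H: 14
Molecular formula: C10H14.
Molar mass = 134.222 g/mol.
Mass from C: 10 × 12.011 = 120.110 g/mol.
%C = 120.110 / 134.222 × 100 = 89.49%.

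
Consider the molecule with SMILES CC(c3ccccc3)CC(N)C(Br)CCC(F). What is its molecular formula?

Atom tally by fragment:
  CH3 → C:1 H:3
  CH(C6H5) → C:7 H:6
  CH2 → C:1 H:2
  CH(NH2) → C:1 H:3 N:1
  CH(Br) → C:1 H:1 Br:1
  CH2 → C:1 H:2
  CH2 → C:1 H:2
  CH2F → C:1 H:2 F:1
Element totals:
  C: 14
  H: 21
  Br: 1
  F: 1
  N: 1

C14H21BrFN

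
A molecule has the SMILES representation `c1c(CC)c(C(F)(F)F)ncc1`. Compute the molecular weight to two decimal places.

Atom tally by fragment:
  pyridine ring core → C:5 H:5 N:1
  (− 2 ring H displaced by substituents)
  + C2H5 → C:2 H:5
  + CF3 → C:1 F:3
Element totals:
  C: 8
  H: 8
  F: 3
  N: 1
Molecular formula: C8H8F3N.
  M = 8(12.011) + 8(1.008) + 3(18.998) + 14.007
    = 96.088 + 8.064 + 56.994 + 14.007 = 175.153

175.15 g/mol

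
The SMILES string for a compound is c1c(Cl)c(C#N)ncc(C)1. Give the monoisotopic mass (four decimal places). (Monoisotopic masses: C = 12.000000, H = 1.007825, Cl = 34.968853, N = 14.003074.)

Atom tally by fragment:
  pyridine ring core → C:5 H:5 N:1
  (− 3 ring H displaced by substituents)
  + Cl → Cl:1
  + CN → C:1 N:1
  + CH3 → C:1 H:3
Element totals:
  C: 7
  H: 5
  Cl: 1
  N: 2
Molecular formula: C7H5ClN2.
  M = 7(12.0) + 5(1.007825) + 34.968853 + 2(14.003074)
    = 84.000000 + 5.039125 + 34.968853 + 28.006148 = 152.014126

152.0141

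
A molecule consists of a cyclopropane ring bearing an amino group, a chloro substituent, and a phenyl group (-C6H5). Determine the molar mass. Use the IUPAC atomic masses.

167.64 g/mol

Atom tally by fragment:
  cyclopropane ring core → C:3 H:6
  (− 3 ring H displaced by substituents)
  + NH2 → N:1 H:2
  + Cl → Cl:1
  + C6H5 → C:6 H:5
Element totals:
  C: 9
  H: 10
  Cl: 1
  N: 1
Molecular formula: C9H10ClN.
  M = 9(12.011) + 10(1.008) + 35.45 + 14.007
    = 108.099 + 10.080 + 35.450 + 14.007 = 167.636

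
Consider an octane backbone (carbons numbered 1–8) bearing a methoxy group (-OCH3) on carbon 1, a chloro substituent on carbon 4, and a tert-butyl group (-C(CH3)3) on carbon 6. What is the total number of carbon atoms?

Atom tally by fragment:
  CH3OCH2 → C:2 H:5 O:1
  CH2 → C:1 H:2
  CH2 → C:1 H:2
  CH(Cl) → C:1 H:1 Cl:1
  CH2 → C:1 H:2
  CH(C(CH3)3) → C:5 H:10
  CH2 → C:1 H:2
  CH3 → C:1 H:3
Element totals:
  C: 13
  H: 27
  Cl: 1
  O: 1

13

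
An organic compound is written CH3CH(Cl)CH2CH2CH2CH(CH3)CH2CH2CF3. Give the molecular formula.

C10H18ClF3

Atom tally by fragment:
  CH3 → C:1 H:3
  CH(Cl) → C:1 H:1 Cl:1
  CH2 → C:1 H:2
  CH2 → C:1 H:2
  CH2 → C:1 H:2
  CH(CH3) → C:2 H:4
  CH2 → C:1 H:2
  CH2CF3 → C:2 H:2 F:3
Element totals:
  C: 10
  H: 18
  Cl: 1
  F: 3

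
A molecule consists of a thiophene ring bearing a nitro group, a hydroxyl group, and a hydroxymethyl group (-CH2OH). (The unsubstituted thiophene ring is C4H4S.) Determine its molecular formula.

C5H5NO4S

Atom tally by fragment:
  thiophene ring core → C:4 H:4 S:1
  (− 3 ring H displaced by substituents)
  + NO2 → N:1 O:2
  + OH → O:1 H:1
  + CH2OH → C:1 H:3 O:1
Element totals:
  C: 5
  H: 5
  N: 1
  O: 4
  S: 1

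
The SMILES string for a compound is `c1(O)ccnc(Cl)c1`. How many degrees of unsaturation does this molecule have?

Atom tally by fragment:
  pyridine ring core → C:5 H:5 N:1
  (− 2 ring H displaced by substituents)
  + OH → O:1 H:1
  + Cl → Cl:1
Element totals:
  C: 5
  H: 4
  Cl: 1
  N: 1
  O: 1
Molecular formula: C5H4ClNO.
DoU = (2C + 2 + N − H − X) / 2 = (2·5 + 2 + 1 − 4 − 1) / 2 = 4.

4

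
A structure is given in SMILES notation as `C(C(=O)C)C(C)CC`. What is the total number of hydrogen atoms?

14

Atom tally by fragment:
  CH3COCH2 → C:3 H:5 O:1
  CH(CH3) → C:2 H:4
  CH2 → C:1 H:2
  CH3 → C:1 H:3
Element totals:
  C: 7
  H: 14
  O: 1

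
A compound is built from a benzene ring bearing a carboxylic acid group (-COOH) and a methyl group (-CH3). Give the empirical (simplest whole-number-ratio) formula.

Atom tally by fragment:
  benzene ring core → C:6 H:6
  (− 2 ring H displaced by substituents)
  + COOH → C:1 H:1 O:2
  + CH3 → C:1 H:3
Element totals:
  C: 8
  H: 8
  O: 2
Molecular formula: C8H8O2.
gcd of subscripts = 2; dividing each by 2:
  C: 8/2 = 4
  H: 8/2 = 4
  O: 2/2 = 1

C4H4O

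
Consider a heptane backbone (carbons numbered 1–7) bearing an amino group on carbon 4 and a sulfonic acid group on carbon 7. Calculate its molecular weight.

195.28 g/mol

Atom tally by fragment:
  CH3 → C:1 H:3
  CH2 → C:1 H:2
  CH2 → C:1 H:2
  CH(NH2) → C:1 H:3 N:1
  CH2 → C:1 H:2
  CH2 → C:1 H:2
  CH2SO3H → C:1 H:3 S:1 O:3
Element totals:
  C: 7
  H: 17
  N: 1
  O: 3
  S: 1
Molecular formula: C7H17NO3S.
  M = 7(12.011) + 17(1.008) + 14.007 + 3(15.999) + 32.06
    = 84.077 + 17.136 + 14.007 + 47.997 + 32.060 = 195.277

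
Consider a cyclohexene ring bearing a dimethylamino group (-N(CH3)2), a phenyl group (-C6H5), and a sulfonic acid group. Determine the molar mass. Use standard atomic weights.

Atom tally by fragment:
  cyclohexene ring core → C:6 H:10
  (− 3 ring H displaced by substituents)
  + N(CH3)2 → N:1 C:2 H:6
  + C6H5 → C:6 H:5
  + SO3H → S:1 O:3 H:1
Element totals:
  C: 14
  H: 19
  N: 1
  O: 3
  S: 1
Molecular formula: C14H19NO3S.
  M = 14(12.011) + 19(1.008) + 14.007 + 3(15.999) + 32.06
    = 168.154 + 19.152 + 14.007 + 47.997 + 32.060 = 281.370

281.37 g/mol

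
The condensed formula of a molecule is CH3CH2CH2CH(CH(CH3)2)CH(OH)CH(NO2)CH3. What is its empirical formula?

Element totals:
  C: 10
  H: 21
  N: 1
  O: 3
Molecular formula: C10H21NO3.
gcd of subscripts (10, 21, 1, 3) = 1, so the empirical formula equals the molecular formula.

C10H21NO3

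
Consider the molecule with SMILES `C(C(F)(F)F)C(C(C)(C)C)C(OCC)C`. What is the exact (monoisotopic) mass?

226.1544

Atom tally by fragment:
  F3CCH2 → C:2 H:2 F:3
  CH(C(CH3)3) → C:5 H:10
  CH(OC2H5) → C:3 H:6 O:1
  CH3 → C:1 H:3
Element totals:
  C: 11
  H: 21
  F: 3
  O: 1
Molecular formula: C11H21F3O.
  M = 11(12.0) + 21(1.007825) + 3(18.998403) + 15.994915
    = 132.000000 + 21.164325 + 56.995209 + 15.994915 = 226.154449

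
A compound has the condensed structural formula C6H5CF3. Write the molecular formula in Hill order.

C7H5F3

Atom tally by fragment:
  benzene ring core → C:6 H:6
  (− 1 ring H displaced by substituents)
  + CF3 → C:1 F:3
Element totals:
  C: 7
  H: 5
  F: 3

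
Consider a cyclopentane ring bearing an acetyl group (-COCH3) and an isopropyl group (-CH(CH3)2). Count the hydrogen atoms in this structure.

18

Atom tally by fragment:
  cyclopentane ring core → C:5 H:10
  (− 2 ring H displaced by substituents)
  + COCH3 → C:2 H:3 O:1
  + CH(CH3)2 → C:3 H:7
Element totals:
  C: 10
  H: 18
  O: 1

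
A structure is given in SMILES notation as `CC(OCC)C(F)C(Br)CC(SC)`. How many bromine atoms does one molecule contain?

Atom tally by fragment:
  CH3 → C:1 H:3
  CH(OC2H5) → C:3 H:6 O:1
  CH(F) → C:1 H:1 F:1
  CH(Br) → C:1 H:1 Br:1
  CH2 → C:1 H:2
  CH2SCH3 → C:2 H:5 S:1
Element totals:
  C: 9
  H: 18
  Br: 1
  F: 1
  O: 1
  S: 1

1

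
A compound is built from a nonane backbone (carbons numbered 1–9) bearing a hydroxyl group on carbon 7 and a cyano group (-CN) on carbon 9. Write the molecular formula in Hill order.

Atom tally by fragment:
  CH3 → C:1 H:3
  CH2 → C:1 H:2
  CH2 → C:1 H:2
  CH2 → C:1 H:2
  CH2 → C:1 H:2
  CH2 → C:1 H:2
  CH(OH) → C:1 H:2 O:1
  CH2 → C:1 H:2
  CH2CN → C:2 H:2 N:1
Element totals:
  C: 10
  H: 19
  N: 1
  O: 1

C10H19NO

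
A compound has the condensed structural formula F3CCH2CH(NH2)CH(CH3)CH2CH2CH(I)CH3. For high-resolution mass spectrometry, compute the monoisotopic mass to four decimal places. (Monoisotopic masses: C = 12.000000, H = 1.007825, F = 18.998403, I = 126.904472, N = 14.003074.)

323.0358

Element totals:
  C: 9
  H: 17
  F: 3
  I: 1
  N: 1
Molecular formula: C9H17F3IN.
  M = 9(12.0) + 17(1.007825) + 3(18.998403) + 126.904472 + 14.003074
    = 108.000000 + 17.133025 + 56.995209 + 126.904472 + 14.003074 = 323.035780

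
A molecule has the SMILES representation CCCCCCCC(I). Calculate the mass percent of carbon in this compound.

Atom tally by fragment:
  CH3 → C:1 H:3
  CH2 → C:1 H:2
  CH2 → C:1 H:2
  CH2 → C:1 H:2
  CH2 → C:1 H:2
  CH2 → C:1 H:2
  CH2 → C:1 H:2
  CH2I → C:1 H:2 I:1
Element totals:
  C: 8
  H: 17
  I: 1
Molecular formula: C8H17I.
Molar mass = 240.128 g/mol.
Mass from C: 8 × 12.011 = 96.088 g/mol.
%C = 96.088 / 240.128 × 100 = 40.02%.

40.02%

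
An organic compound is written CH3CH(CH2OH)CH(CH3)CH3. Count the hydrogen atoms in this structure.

Atom tally by fragment:
  CH3 → C:1 H:3
  CH(CH2OH) → C:2 H:4 O:1
  CH(CH3) → C:2 H:4
  CH3 → C:1 H:3
Element totals:
  C: 6
  H: 14
  O: 1

14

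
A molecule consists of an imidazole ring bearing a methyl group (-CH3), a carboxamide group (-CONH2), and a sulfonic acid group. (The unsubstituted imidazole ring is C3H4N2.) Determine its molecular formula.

Atom tally by fragment:
  imidazole ring core → C:3 H:4 N:2
  (− 3 ring H displaced by substituents)
  + CH3 → C:1 H:3
  + CONH2 → C:1 H:2 O:1 N:1
  + SO3H → S:1 O:3 H:1
Element totals:
  C: 5
  H: 7
  N: 3
  O: 4
  S: 1

C5H7N3O4S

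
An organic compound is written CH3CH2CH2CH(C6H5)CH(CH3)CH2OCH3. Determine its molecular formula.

C14H22O

Atom tally by fragment:
  CH3 → C:1 H:3
  CH2 → C:1 H:2
  CH2 → C:1 H:2
  CH(C6H5) → C:7 H:6
  CH(CH3) → C:2 H:4
  CH2OCH3 → C:2 H:5 O:1
Element totals:
  C: 14
  H: 22
  O: 1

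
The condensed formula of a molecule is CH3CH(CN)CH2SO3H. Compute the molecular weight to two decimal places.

Element totals:
  C: 4
  H: 7
  N: 1
  O: 3
  S: 1
Molecular formula: C4H7NO3S.
  M = 4(12.011) + 7(1.008) + 14.007 + 3(15.999) + 32.06
    = 48.044 + 7.056 + 14.007 + 47.997 + 32.060 = 149.164

149.16 g/mol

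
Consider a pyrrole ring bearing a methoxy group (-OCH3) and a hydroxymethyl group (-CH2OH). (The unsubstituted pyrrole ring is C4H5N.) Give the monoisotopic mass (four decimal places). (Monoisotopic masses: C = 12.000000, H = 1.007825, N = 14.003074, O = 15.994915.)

127.0633

Atom tally by fragment:
  pyrrole ring core → C:4 H:5 N:1
  (− 2 ring H displaced by substituents)
  + OCH3 → C:1 H:3 O:1
  + CH2OH → C:1 H:3 O:1
Element totals:
  C: 6
  H: 9
  N: 1
  O: 2
Molecular formula: C6H9NO2.
  M = 6(12.0) + 9(1.007825) + 14.003074 + 2(15.994915)
    = 72.000000 + 9.070425 + 14.003074 + 31.989830 = 127.063329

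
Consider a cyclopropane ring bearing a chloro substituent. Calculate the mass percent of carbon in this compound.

Atom tally by fragment:
  cyclopropane ring core → C:3 H:6
  (− 1 ring H displaced by substituents)
  + Cl → Cl:1
Element totals:
  C: 3
  H: 5
  Cl: 1
Molecular formula: C3H5Cl.
Molar mass = 76.523 g/mol.
Mass from C: 3 × 12.011 = 36.033 g/mol.
%C = 36.033 / 76.523 × 100 = 47.09%.

47.09%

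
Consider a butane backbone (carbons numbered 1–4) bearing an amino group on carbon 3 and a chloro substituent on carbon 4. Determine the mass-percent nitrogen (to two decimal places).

Atom tally by fragment:
  CH3 → C:1 H:3
  CH2 → C:1 H:2
  CH(NH2) → C:1 H:3 N:1
  CH2Cl → C:1 H:2 Cl:1
Element totals:
  C: 4
  H: 10
  Cl: 1
  N: 1
Molecular formula: C4H10ClN.
Molar mass = 107.581 g/mol.
Mass from N: 1 × 14.007 = 14.007 g/mol.
%N = 14.007 / 107.581 × 100 = 13.02%.

13.02%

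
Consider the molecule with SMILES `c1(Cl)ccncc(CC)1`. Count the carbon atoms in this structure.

7

Atom tally by fragment:
  pyridine ring core → C:5 H:5 N:1
  (− 2 ring H displaced by substituents)
  + Cl → Cl:1
  + C2H5 → C:2 H:5
Element totals:
  C: 7
  H: 8
  Cl: 1
  N: 1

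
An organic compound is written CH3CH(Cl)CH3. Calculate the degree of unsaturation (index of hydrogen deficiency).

0

Atom tally by fragment:
  CH3 → C:1 H:3
  CH(Cl) → C:1 H:1 Cl:1
  CH3 → C:1 H:3
Element totals:
  C: 3
  H: 7
  Cl: 1
Molecular formula: C3H7Cl.
DoU = (2C + 2 + N − H − X) / 2 = (2·3 + 2 + 0 − 7 − 1) / 2 = 0.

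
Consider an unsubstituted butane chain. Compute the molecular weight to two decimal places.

Atom tally by fragment:
  CH3 → C:1 H:3
  CH2 → C:1 H:2
  CH2 → C:1 H:2
  CH3 → C:1 H:3
Element totals:
  C: 4
  H: 10
Molecular formula: C4H10.
  M = 4(12.011) + 10(1.008)
    = 48.044 + 10.080 = 58.124

58.12 g/mol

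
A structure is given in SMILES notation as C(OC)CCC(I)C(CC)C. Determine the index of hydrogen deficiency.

0

Atom tally by fragment:
  CH3OCH2 → C:2 H:5 O:1
  CH2 → C:1 H:2
  CH2 → C:1 H:2
  CH(I) → C:1 H:1 I:1
  CH(C2H5) → C:3 H:6
  CH3 → C:1 H:3
Element totals:
  C: 9
  H: 19
  I: 1
  O: 1
Molecular formula: C9H19IO.
DoU = (2C + 2 + N − H − X) / 2 = (2·9 + 2 + 0 − 19 − 1) / 2 = 0.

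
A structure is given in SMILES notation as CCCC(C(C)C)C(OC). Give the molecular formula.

C9H20O

Atom tally by fragment:
  CH3 → C:1 H:3
  CH2 → C:1 H:2
  CH2 → C:1 H:2
  CH(CH(CH3)2) → C:4 H:8
  CH2OCH3 → C:2 H:5 O:1
Element totals:
  C: 9
  H: 20
  O: 1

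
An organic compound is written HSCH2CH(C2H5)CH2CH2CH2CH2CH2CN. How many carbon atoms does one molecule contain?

10

Atom tally by fragment:
  HSCH2 → C:1 H:3 S:1
  CH(C2H5) → C:3 H:6
  CH2 → C:1 H:2
  CH2 → C:1 H:2
  CH2 → C:1 H:2
  CH2 → C:1 H:2
  CH2CN → C:2 H:2 N:1
Element totals:
  C: 10
  H: 19
  N: 1
  S: 1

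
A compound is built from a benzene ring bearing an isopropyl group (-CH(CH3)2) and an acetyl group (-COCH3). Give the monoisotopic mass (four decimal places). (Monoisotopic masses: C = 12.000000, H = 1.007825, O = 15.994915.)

162.1045

Atom tally by fragment:
  benzene ring core → C:6 H:6
  (− 2 ring H displaced by substituents)
  + CH(CH3)2 → C:3 H:7
  + COCH3 → C:2 H:3 O:1
Element totals:
  C: 11
  H: 14
  O: 1
Molecular formula: C11H14O.
  M = 11(12.0) + 14(1.007825) + 15.994915
    = 132.000000 + 14.109550 + 15.994915 = 162.104465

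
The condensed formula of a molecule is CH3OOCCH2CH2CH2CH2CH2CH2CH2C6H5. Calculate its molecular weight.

Atom tally by fragment:
  CH3OOCCH2 → C:3 H:5 O:2
  CH2 → C:1 H:2
  CH2 → C:1 H:2
  CH2 → C:1 H:2
  CH2 → C:1 H:2
  CH2 → C:1 H:2
  CH2C6H5 → C:7 H:7
Element totals:
  C: 15
  H: 22
  O: 2
Molecular formula: C15H22O2.
  M = 15(12.011) + 22(1.008) + 2(15.999)
    = 180.165 + 22.176 + 31.998 = 234.339

234.34 g/mol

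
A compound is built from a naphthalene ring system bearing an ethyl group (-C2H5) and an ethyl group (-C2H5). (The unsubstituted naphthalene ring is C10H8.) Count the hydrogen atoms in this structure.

Atom tally by fragment:
  naphthalene ring system core → C:10 H:8
  (− 2 ring H displaced by substituents)
  + C2H5 → C:2 H:5
  + C2H5 → C:2 H:5
Element totals:
  C: 14
  H: 16

16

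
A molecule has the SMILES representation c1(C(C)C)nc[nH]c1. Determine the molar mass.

Atom tally by fragment:
  imidazole ring core → C:3 H:4 N:2
  (− 1 ring H displaced by substituents)
  + CH(CH3)2 → C:3 H:7
Element totals:
  C: 6
  H: 10
  N: 2
Molecular formula: C6H10N2.
  M = 6(12.011) + 10(1.008) + 2(14.007)
    = 72.066 + 10.080 + 28.014 = 110.160

110.16 g/mol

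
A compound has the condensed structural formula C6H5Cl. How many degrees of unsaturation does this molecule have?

Atom tally by fragment:
  benzene ring core → C:6 H:6
  (− 1 ring H displaced by substituents)
  + Cl → Cl:1
Element totals:
  C: 6
  H: 5
  Cl: 1
Molecular formula: C6H5Cl.
DoU = (2C + 2 + N − H − X) / 2 = (2·6 + 2 + 0 − 5 − 1) / 2 = 4.

4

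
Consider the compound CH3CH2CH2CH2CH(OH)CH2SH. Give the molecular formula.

Atom tally by fragment:
  CH3 → C:1 H:3
  CH2 → C:1 H:2
  CH2 → C:1 H:2
  CH2 → C:1 H:2
  CH(OH) → C:1 H:2 O:1
  CH2SH → C:1 H:3 S:1
Element totals:
  C: 6
  H: 14
  O: 1
  S: 1

C6H14OS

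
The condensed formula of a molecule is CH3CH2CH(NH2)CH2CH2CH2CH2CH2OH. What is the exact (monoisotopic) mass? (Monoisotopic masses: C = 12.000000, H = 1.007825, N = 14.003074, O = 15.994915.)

145.1467

Element totals:
  C: 8
  H: 19
  N: 1
  O: 1
Molecular formula: C8H19NO.
  M = 8(12.0) + 19(1.007825) + 14.003074 + 15.994915
    = 96.000000 + 19.148675 + 14.003074 + 15.994915 = 145.146664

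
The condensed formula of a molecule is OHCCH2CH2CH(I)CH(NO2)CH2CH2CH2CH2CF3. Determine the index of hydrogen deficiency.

Element totals:
  C: 10
  H: 15
  F: 3
  I: 1
  N: 1
  O: 3
Molecular formula: C10H15F3INO3.
DoU = (2C + 2 + N − H − X) / 2 = (2·10 + 2 + 1 − 15 − 4) / 2 = 2.

2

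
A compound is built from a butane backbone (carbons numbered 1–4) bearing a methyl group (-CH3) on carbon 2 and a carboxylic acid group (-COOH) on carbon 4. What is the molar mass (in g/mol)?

Atom tally by fragment:
  CH3 → C:1 H:3
  CH(CH3) → C:2 H:4
  CH2 → C:1 H:2
  CH2COOH → C:2 H:3 O:2
Element totals:
  C: 6
  H: 12
  O: 2
Molecular formula: C6H12O2.
  M = 6(12.011) + 12(1.008) + 2(15.999)
    = 72.066 + 12.096 + 31.998 = 116.160

116.16 g/mol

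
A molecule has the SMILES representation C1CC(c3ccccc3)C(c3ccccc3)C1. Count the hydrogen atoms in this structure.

Atom tally by fragment:
  cyclopentane ring core → C:5 H:10
  (− 2 ring H displaced by substituents)
  + C6H5 → C:6 H:5
  + C6H5 → C:6 H:5
Element totals:
  C: 17
  H: 18

18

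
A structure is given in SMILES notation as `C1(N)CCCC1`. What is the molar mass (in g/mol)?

Atom tally by fragment:
  cyclopentane ring core → C:5 H:10
  (− 1 ring H displaced by substituents)
  + NH2 → N:1 H:2
Element totals:
  C: 5
  H: 11
  N: 1
Molecular formula: C5H11N.
  M = 5(12.011) + 11(1.008) + 14.007
    = 60.055 + 11.088 + 14.007 = 85.150

85.15 g/mol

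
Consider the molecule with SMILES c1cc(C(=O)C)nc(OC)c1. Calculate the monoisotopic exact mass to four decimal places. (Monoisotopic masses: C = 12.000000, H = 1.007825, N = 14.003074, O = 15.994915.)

151.0633

Atom tally by fragment:
  pyridine ring core → C:5 H:5 N:1
  (− 2 ring H displaced by substituents)
  + COCH3 → C:2 H:3 O:1
  + OCH3 → C:1 H:3 O:1
Element totals:
  C: 8
  H: 9
  N: 1
  O: 2
Molecular formula: C8H9NO2.
  M = 8(12.0) + 9(1.007825) + 14.003074 + 2(15.994915)
    = 96.000000 + 9.070425 + 14.003074 + 31.989830 = 151.063329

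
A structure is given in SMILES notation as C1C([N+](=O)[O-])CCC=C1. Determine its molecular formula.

C6H9NO2

Atom tally by fragment:
  cyclohexene ring core → C:6 H:10
  (− 1 ring H displaced by substituents)
  + NO2 → N:1 O:2
Element totals:
  C: 6
  H: 9
  N: 1
  O: 2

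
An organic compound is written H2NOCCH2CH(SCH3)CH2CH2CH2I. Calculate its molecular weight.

Atom tally by fragment:
  H2NOCCH2 → C:2 H:4 O:1 N:1
  CH(SCH3) → C:2 H:4 S:1
  CH2 → C:1 H:2
  CH2 → C:1 H:2
  CH2I → C:1 H:2 I:1
Element totals:
  C: 7
  H: 14
  I: 1
  N: 1
  O: 1
  S: 1
Molecular formula: C7H14INOS.
  M = 7(12.011) + 14(1.008) + 126.904 + 14.007 + 15.999 + 32.06
    = 84.077 + 14.112 + 126.904 + 14.007 + 15.999 + 32.060 = 287.159

287.16 g/mol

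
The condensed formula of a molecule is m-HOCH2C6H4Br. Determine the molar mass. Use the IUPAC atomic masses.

Atom tally by fragment:
  benzene ring core → C:6 H:6
  (− 2 ring H displaced by substituents)
  + CH2OH → C:1 H:3 O:1
  + Br → Br:1
Element totals:
  C: 7
  H: 7
  Br: 1
  O: 1
Molecular formula: C7H7BrO.
  M = 7(12.011) + 7(1.008) + 79.904 + 15.999
    = 84.077 + 7.056 + 79.904 + 15.999 = 187.036

187.04 g/mol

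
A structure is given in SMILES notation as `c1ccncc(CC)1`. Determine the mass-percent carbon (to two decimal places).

Atom tally by fragment:
  pyridine ring core → C:5 H:5 N:1
  (− 1 ring H displaced by substituents)
  + C2H5 → C:2 H:5
Element totals:
  C: 7
  H: 9
  N: 1
Molecular formula: C7H9N.
Molar mass = 107.156 g/mol.
Mass from C: 7 × 12.011 = 84.077 g/mol.
%C = 84.077 / 107.156 × 100 = 78.46%.

78.46%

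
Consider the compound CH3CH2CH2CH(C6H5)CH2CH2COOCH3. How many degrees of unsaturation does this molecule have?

5

Atom tally by fragment:
  CH3 → C:1 H:3
  CH2 → C:1 H:2
  CH2 → C:1 H:2
  CH(C6H5) → C:7 H:6
  CH2 → C:1 H:2
  CH2COOCH3 → C:3 H:5 O:2
Element totals:
  C: 14
  H: 20
  O: 2
Molecular formula: C14H20O2.
DoU = (2C + 2 + N − H − X) / 2 = (2·14 + 2 + 0 − 20 − 0) / 2 = 5.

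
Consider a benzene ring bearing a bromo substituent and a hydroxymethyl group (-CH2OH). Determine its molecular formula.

Atom tally by fragment:
  benzene ring core → C:6 H:6
  (− 2 ring H displaced by substituents)
  + Br → Br:1
  + CH2OH → C:1 H:3 O:1
Element totals:
  C: 7
  H: 7
  Br: 1
  O: 1

C7H7BrO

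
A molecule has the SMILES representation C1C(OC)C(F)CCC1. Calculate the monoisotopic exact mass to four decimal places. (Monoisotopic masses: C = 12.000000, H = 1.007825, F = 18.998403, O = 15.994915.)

132.0950

Atom tally by fragment:
  cyclohexane ring core → C:6 H:12
  (− 2 ring H displaced by substituents)
  + OCH3 → C:1 H:3 O:1
  + F → F:1
Element totals:
  C: 7
  H: 13
  F: 1
  O: 1
Molecular formula: C7H13FO.
  M = 7(12.0) + 13(1.007825) + 18.998403 + 15.994915
    = 84.000000 + 13.101725 + 18.998403 + 15.994915 = 132.095043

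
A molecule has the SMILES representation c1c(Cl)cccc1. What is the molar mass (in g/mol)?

Atom tally by fragment:
  benzene ring core → C:6 H:6
  (− 1 ring H displaced by substituents)
  + Cl → Cl:1
Element totals:
  C: 6
  H: 5
  Cl: 1
Molecular formula: C6H5Cl.
  M = 6(12.011) + 5(1.008) + 35.45
    = 72.066 + 5.040 + 35.450 = 112.556

112.56 g/mol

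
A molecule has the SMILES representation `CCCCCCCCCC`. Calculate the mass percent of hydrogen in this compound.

Atom tally by fragment:
  CH3 → C:1 H:3
  CH2 → C:1 H:2
  CH2 → C:1 H:2
  CH2 → C:1 H:2
  CH2 → C:1 H:2
  CH2 → C:1 H:2
  CH2 → C:1 H:2
  CH2 → C:1 H:2
  CH2 → C:1 H:2
  CH3 → C:1 H:3
Element totals:
  C: 10
  H: 22
Molecular formula: C10H22.
Molar mass = 142.286 g/mol.
Mass from H: 22 × 1.008 = 22.176 g/mol.
%H = 22.176 / 142.286 × 100 = 15.59%.

15.59%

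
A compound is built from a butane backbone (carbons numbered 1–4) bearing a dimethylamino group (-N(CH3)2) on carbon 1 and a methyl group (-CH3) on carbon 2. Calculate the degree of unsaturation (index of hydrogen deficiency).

Atom tally by fragment:
  (CH3)2NCH2 → C:3 H:8 N:1
  CH(CH3) → C:2 H:4
  CH2 → C:1 H:2
  CH3 → C:1 H:3
Element totals:
  C: 7
  H: 17
  N: 1
Molecular formula: C7H17N.
DoU = (2C + 2 + N − H − X) / 2 = (2·7 + 2 + 1 − 17 − 0) / 2 = 0.

0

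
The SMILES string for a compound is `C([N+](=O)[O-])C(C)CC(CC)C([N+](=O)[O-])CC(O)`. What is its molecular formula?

C10H20N2O5

Atom tally by fragment:
  O2NCH2 → C:1 H:2 N:1 O:2
  CH(CH3) → C:2 H:4
  CH2 → C:1 H:2
  CH(C2H5) → C:3 H:6
  CH(NO2) → C:1 H:1 N:1 O:2
  CH2 → C:1 H:2
  CH2OH → C:1 H:3 O:1
Element totals:
  C: 10
  H: 20
  N: 2
  O: 5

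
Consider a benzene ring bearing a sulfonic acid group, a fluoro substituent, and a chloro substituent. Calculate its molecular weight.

Atom tally by fragment:
  benzene ring core → C:6 H:6
  (− 3 ring H displaced by substituents)
  + SO3H → S:1 O:3 H:1
  + F → F:1
  + Cl → Cl:1
Element totals:
  C: 6
  H: 4
  Cl: 1
  F: 1
  O: 3
  S: 1
Molecular formula: C6H4ClFO3S.
  M = 6(12.011) + 4(1.008) + 35.45 + 18.998 + 3(15.999) + 32.06
    = 72.066 + 4.032 + 35.450 + 18.998 + 47.997 + 32.060 = 210.603

210.60 g/mol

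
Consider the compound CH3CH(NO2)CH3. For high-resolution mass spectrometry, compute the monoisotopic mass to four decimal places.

Atom tally by fragment:
  CH3 → C:1 H:3
  CH(NO2) → C:1 H:1 N:1 O:2
  CH3 → C:1 H:3
Element totals:
  C: 3
  H: 7
  N: 1
  O: 2
Molecular formula: C3H7NO2.
  M = 3(12.0) + 7(1.007825) + 14.003074 + 2(15.994915)
    = 36.000000 + 7.054775 + 14.003074 + 31.989830 = 89.047679

89.0477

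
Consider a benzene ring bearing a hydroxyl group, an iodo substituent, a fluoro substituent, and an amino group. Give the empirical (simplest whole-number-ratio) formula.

Atom tally by fragment:
  benzene ring core → C:6 H:6
  (− 4 ring H displaced by substituents)
  + OH → O:1 H:1
  + I → I:1
  + F → F:1
  + NH2 → N:1 H:2
Element totals:
  C: 6
  H: 5
  F: 1
  I: 1
  N: 1
  O: 1
Molecular formula: C6H5FINO.
gcd of subscripts (6, 1, 5, 1, 1, 1) = 1, so the empirical formula equals the molecular formula.

C6H5FINO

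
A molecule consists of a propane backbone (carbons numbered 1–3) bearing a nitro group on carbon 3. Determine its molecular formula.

C3H7NO2

Atom tally by fragment:
  CH3 → C:1 H:3
  CH2 → C:1 H:2
  CH2NO2 → C:1 H:2 N:1 O:2
Element totals:
  C: 3
  H: 7
  N: 1
  O: 2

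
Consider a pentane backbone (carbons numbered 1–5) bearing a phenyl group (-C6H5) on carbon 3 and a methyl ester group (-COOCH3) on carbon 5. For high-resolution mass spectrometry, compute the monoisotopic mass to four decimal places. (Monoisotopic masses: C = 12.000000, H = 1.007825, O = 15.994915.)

206.1307

Atom tally by fragment:
  CH3 → C:1 H:3
  CH2 → C:1 H:2
  CH(C6H5) → C:7 H:6
  CH2 → C:1 H:2
  CH2COOCH3 → C:3 H:5 O:2
Element totals:
  C: 13
  H: 18
  O: 2
Molecular formula: C13H18O2.
  M = 13(12.0) + 18(1.007825) + 2(15.994915)
    = 156.000000 + 18.140850 + 31.989830 = 206.130680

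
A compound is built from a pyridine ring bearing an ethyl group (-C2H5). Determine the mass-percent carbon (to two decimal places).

78.46%

Atom tally by fragment:
  pyridine ring core → C:5 H:5 N:1
  (− 1 ring H displaced by substituents)
  + C2H5 → C:2 H:5
Element totals:
  C: 7
  H: 9
  N: 1
Molecular formula: C7H9N.
Molar mass = 107.156 g/mol.
Mass from C: 7 × 12.011 = 84.077 g/mol.
%C = 84.077 / 107.156 × 100 = 78.46%.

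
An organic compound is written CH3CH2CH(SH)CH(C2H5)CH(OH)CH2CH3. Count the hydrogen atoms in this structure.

20

Atom tally by fragment:
  CH3 → C:1 H:3
  CH2 → C:1 H:2
  CH(SH) → C:1 H:2 S:1
  CH(C2H5) → C:3 H:6
  CH(OH) → C:1 H:2 O:1
  CH2 → C:1 H:2
  CH3 → C:1 H:3
Element totals:
  C: 9
  H: 20
  O: 1
  S: 1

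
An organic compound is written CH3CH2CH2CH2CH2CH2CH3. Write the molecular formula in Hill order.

C7H16

Element totals:
  C: 7
  H: 16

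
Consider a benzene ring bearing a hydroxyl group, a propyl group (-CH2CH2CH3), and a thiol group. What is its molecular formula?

Atom tally by fragment:
  benzene ring core → C:6 H:6
  (− 3 ring H displaced by substituents)
  + OH → O:1 H:1
  + CH2CH2CH3 → C:3 H:7
  + SH → S:1 H:1
Element totals:
  C: 9
  H: 12
  O: 1
  S: 1

C9H12OS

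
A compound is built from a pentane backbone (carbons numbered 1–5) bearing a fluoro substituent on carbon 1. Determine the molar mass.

Atom tally by fragment:
  FCH2 → C:1 H:2 F:1
  CH2 → C:1 H:2
  CH2 → C:1 H:2
  CH2 → C:1 H:2
  CH3 → C:1 H:3
Element totals:
  C: 5
  H: 11
  F: 1
Molecular formula: C5H11F.
  M = 5(12.011) + 11(1.008) + 18.998
    = 60.055 + 11.088 + 18.998 = 90.141

90.14 g/mol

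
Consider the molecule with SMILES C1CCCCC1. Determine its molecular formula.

Atom tally by fragment:
  cyclohexane ring core → C:6 H:12
Element totals:
  C: 6
  H: 12

C6H12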